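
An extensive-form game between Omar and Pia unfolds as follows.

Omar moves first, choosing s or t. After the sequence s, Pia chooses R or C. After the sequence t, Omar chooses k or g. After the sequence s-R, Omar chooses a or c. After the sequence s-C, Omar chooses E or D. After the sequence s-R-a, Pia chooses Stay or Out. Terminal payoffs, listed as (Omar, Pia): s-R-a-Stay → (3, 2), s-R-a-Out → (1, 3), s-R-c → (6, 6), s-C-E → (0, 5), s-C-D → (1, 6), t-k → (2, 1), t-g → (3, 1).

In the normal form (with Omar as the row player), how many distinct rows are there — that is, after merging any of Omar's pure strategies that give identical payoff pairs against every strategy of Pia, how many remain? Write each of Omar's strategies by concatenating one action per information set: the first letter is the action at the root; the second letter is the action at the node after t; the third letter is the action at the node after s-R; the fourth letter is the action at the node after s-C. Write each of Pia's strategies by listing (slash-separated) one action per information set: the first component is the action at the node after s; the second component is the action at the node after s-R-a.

Omar has 16 pure strategies: skaE, skaD, skcE, skcD, sgaE, sgaD, sgcE, sgcD, tkaE, tkaD, tkcE, tkcD, tgaE, tgaD, tgcE, tgcD. Columns: R/Stay, R/Out, C/Stay, C/Out.
{skaE, sgaE} → row (3,2) (1,3) (0,5) (0,5)
{skaD, sgaD} → row (3,2) (1,3) (1,6) (1,6)
{skcE, sgcE} → row (6,6) (6,6) (0,5) (0,5)
{skcD, sgcD} → row (6,6) (6,6) (1,6) (1,6)
{tkaE, tkaD, tkcE, tkcD} → row (2,1) (2,1) (2,1) (2,1)
{tgaE, tgaD, tgcE, tgcD} → row (3,1) (3,1) (3,1) (3,1)
That's 6 distinct rows out of 16 strategies.

6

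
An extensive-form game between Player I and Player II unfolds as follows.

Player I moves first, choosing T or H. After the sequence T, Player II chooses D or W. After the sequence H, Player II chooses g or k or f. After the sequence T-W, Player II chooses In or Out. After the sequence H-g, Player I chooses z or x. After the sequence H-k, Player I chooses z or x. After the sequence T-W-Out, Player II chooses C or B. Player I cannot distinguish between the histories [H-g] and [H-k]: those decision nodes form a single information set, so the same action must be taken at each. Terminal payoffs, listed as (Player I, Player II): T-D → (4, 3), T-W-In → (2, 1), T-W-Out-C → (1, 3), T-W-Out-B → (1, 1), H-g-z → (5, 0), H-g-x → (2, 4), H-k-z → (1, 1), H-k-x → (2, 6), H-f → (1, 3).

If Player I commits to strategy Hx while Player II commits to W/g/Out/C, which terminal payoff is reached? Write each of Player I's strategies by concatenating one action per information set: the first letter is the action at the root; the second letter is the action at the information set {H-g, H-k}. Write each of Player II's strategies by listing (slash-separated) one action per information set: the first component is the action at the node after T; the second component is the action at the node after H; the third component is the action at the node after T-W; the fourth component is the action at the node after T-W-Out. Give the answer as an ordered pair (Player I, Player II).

(2, 4)

Trace the play path from the root:
  Player I plays H
  Player II plays g at [H]
  Player I plays x at [H-g]
→ terminal payoff (2, 4).
(Player II's choice at the node after T is never reached on this path, so it doesn't affect the outcome.)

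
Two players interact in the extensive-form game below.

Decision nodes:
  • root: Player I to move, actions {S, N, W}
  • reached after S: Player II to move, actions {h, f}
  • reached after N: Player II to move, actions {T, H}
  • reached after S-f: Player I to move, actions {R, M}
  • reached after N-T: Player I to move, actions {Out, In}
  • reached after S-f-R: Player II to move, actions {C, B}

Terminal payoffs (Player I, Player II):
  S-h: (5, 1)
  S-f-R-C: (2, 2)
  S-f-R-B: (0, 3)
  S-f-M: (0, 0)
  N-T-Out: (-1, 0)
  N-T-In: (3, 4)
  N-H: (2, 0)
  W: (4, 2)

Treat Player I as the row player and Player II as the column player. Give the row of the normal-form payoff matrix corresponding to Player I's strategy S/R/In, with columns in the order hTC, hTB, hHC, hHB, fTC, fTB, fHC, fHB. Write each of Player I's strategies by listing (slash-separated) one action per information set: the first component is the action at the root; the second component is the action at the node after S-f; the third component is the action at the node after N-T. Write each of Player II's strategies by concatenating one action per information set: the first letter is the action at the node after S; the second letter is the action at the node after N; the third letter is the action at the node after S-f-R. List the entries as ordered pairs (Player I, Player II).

(5,1) (5,1) (5,1) (5,1) (2,2) (0,3) (2,2) (0,3)

vs hTC: Player I plays S → Player II plays h at [S] → (5, 1)
vs hTB: Player I plays S → Player II plays h at [S] → (5, 1)
vs hHC: Player I plays S → Player II plays h at [S] → (5, 1)
vs hHB: Player I plays S → Player II plays h at [S] → (5, 1)
vs fTC: Player I plays S → Player II plays f at [S] → Player I plays R at [S-f] → Player II plays C at [S-f-R] → (2, 2)
vs fTB: Player I plays S → Player II plays f at [S] → Player I plays R at [S-f] → Player II plays B at [S-f-R] → (0, 3)
vs fHC: Player I plays S → Player II plays f at [S] → Player I plays R at [S-f] → Player II plays C at [S-f-R] → (2, 2)
vs fHB: Player I plays S → Player II plays f at [S] → Player I plays R at [S-f] → Player II plays B at [S-f-R] → (0, 3)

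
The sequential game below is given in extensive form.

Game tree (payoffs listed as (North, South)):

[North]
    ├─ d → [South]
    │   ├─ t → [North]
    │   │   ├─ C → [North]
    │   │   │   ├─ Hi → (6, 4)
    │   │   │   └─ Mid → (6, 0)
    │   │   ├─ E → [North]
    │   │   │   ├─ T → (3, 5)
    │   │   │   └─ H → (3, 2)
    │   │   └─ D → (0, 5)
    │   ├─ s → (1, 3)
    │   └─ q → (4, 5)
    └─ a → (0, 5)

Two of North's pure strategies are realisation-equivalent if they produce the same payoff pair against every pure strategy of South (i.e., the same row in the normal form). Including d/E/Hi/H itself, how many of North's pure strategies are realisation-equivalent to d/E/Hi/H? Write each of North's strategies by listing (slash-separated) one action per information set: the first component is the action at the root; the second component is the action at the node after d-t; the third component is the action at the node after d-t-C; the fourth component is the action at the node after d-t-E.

2

Row for d/E/Hi/H (columns t, s, q): (3,2) (1,3) (4,5).
Under d/E/Hi/H, North's choice at the node after d-t-C can never be reached regardless of what South does, so varying those choices leaves every outcome unchanged.
Holding the reachable choices fixed and varying the unreachable one freely already gives 2 equivalent strategies.
No other strategy reproduces this row, so those 2 are the full class: d/E/Hi/H, d/E/Mid/H.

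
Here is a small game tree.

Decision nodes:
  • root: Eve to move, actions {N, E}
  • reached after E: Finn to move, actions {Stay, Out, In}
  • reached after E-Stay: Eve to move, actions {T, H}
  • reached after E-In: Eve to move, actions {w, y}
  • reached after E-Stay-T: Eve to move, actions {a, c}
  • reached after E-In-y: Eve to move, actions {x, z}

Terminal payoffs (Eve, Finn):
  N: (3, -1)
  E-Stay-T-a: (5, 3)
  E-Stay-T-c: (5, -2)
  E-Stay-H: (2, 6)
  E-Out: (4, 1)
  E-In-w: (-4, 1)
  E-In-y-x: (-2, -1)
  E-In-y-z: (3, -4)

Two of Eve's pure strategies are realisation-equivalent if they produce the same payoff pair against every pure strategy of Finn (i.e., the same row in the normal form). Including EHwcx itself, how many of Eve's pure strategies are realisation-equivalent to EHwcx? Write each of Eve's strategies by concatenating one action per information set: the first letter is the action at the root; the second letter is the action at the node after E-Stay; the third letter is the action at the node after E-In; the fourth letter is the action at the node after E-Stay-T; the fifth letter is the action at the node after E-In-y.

Row for EHwcx (columns Stay, Out, In): (2,6) (4,1) (-4,1).
Under EHwcx, Eve's choice at the node after E-Stay-T and at the node after E-In-y can never be reached regardless of what Finn does, so varying those choices leaves every outcome unchanged.
Holding the reachable choices fixed and varying the unreachable ones freely already gives 2 × 2 = 4 equivalent strategies.
No other strategy reproduces this row, so those 4 are the full class: EHwax, EHwaz, EHwcx, EHwcz.

4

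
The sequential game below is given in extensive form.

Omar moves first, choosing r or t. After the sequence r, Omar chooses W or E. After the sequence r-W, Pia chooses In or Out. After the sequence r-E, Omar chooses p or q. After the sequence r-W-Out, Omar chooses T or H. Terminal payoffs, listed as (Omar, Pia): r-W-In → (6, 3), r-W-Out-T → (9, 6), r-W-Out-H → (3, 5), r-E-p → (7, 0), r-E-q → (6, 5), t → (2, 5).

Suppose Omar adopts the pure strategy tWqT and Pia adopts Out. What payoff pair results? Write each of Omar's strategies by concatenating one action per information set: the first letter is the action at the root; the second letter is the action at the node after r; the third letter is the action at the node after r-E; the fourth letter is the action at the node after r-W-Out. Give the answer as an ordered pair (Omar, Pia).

(2, 5)

Trace the play path from the root:
  Omar plays t
→ terminal payoff (2, 5).
(Omar's choice at the node after r is never reached on this path, so it doesn't affect the outcome.)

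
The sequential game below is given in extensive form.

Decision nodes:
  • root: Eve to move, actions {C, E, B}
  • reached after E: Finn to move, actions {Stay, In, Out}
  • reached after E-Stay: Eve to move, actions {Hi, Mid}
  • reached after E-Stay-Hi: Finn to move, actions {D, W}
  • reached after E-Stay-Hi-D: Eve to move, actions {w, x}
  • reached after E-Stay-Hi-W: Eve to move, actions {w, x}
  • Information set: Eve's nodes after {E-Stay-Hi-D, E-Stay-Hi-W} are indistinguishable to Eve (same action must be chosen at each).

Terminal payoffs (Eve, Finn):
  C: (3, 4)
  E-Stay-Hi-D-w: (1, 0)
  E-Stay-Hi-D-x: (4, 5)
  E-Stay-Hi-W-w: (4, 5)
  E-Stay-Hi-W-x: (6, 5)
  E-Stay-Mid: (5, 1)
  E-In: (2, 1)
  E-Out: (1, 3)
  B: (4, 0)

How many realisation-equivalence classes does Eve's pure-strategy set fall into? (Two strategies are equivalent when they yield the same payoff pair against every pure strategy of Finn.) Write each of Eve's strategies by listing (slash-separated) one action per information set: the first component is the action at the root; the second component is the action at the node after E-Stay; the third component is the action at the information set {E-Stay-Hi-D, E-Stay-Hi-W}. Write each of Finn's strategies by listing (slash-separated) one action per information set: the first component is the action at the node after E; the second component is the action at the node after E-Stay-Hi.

5

Eve has 12 pure strategies: C/Hi/w, C/Hi/x, C/Mid/w, C/Mid/x, E/Hi/w, E/Hi/x, E/Mid/w, E/Mid/x, B/Hi/w, B/Hi/x, B/Mid/w, B/Mid/x. Columns: Stay/D, Stay/W, In/D, In/W, Out/D, Out/W.
{C/Hi/w, C/Hi/x, C/Mid/w, C/Mid/x} → row (3,4) (3,4) (3,4) (3,4) (3,4) (3,4)
{E/Hi/w} → row (1,0) (4,5) (2,1) (2,1) (1,3) (1,3)
{E/Hi/x} → row (4,5) (6,5) (2,1) (2,1) (1,3) (1,3)
{E/Mid/w, E/Mid/x} → row (5,1) (5,1) (2,1) (2,1) (1,3) (1,3)
{B/Hi/w, B/Hi/x, B/Mid/w, B/Mid/x} → row (4,0) (4,0) (4,0) (4,0) (4,0) (4,0)
That's 5 distinct rows out of 12 strategies.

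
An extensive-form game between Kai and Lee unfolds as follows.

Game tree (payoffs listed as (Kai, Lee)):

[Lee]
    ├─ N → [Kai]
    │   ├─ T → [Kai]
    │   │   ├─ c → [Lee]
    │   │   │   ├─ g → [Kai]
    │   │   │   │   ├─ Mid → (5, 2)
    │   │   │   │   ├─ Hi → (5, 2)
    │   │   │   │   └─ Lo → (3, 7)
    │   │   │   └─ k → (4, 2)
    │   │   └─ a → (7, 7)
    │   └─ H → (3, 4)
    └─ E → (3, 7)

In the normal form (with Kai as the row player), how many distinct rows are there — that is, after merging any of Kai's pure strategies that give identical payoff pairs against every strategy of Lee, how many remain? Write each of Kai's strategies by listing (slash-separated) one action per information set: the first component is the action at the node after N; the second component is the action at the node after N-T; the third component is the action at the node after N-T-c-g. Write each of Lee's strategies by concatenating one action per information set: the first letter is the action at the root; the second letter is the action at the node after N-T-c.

Kai has 12 pure strategies: T/c/Mid, T/c/Hi, T/c/Lo, T/a/Mid, T/a/Hi, T/a/Lo, H/c/Mid, H/c/Hi, H/c/Lo, H/a/Mid, H/a/Hi, H/a/Lo. Columns: Ng, Nk, Eg, Ek.
{T/c/Mid, T/c/Hi} → row (5,2) (4,2) (3,7) (3,7)
{T/c/Lo} → row (3,7) (4,2) (3,7) (3,7)
{T/a/Mid, T/a/Hi, T/a/Lo} → row (7,7) (7,7) (3,7) (3,7)
{H/c/Mid, H/c/Hi, H/c/Lo, H/a/Mid, H/a/Hi, H/a/Lo} → row (3,4) (3,4) (3,7) (3,7)
That's 4 distinct rows out of 12 strategies.

4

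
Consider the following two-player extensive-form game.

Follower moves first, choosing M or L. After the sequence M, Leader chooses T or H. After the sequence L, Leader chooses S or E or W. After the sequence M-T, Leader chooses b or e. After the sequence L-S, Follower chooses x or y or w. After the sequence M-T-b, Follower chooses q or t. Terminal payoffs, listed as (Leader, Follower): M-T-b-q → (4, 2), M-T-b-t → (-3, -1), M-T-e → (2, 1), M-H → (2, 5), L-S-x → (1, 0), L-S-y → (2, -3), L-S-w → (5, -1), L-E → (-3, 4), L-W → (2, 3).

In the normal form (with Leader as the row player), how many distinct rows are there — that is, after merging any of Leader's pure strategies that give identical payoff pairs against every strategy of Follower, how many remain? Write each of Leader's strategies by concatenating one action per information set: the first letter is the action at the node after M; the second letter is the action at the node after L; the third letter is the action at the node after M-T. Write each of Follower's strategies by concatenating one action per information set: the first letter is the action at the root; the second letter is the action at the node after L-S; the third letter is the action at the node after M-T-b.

Leader has 12 pure strategies: TSb, TSe, TEb, TEe, TWb, TWe, HSb, HSe, HEb, HEe, HWb, HWe. Columns: Mxq, Mxt, Myq, Myt, Mwq, Mwt, Lxq, Lxt, Lyq, Lyt, Lwq, Lwt.
{TSb} → row (4,2) (-3,-1) (4,2) (-3,-1) (4,2) (-3,-1) (1,0) (1,0) (2,-3) (2,-3) (5,-1) (5,-1)
{TSe} → row (2,1) (2,1) (2,1) (2,1) (2,1) (2,1) (1,0) (1,0) (2,-3) (2,-3) (5,-1) (5,-1)
{TEb} → row (4,2) (-3,-1) (4,2) (-3,-1) (4,2) (-3,-1) (-3,4) (-3,4) (-3,4) (-3,4) (-3,4) (-3,4)
{TEe} → row (2,1) (2,1) (2,1) (2,1) (2,1) (2,1) (-3,4) (-3,4) (-3,4) (-3,4) (-3,4) (-3,4)
{TWb} → row (4,2) (-3,-1) (4,2) (-3,-1) (4,2) (-3,-1) (2,3) (2,3) (2,3) (2,3) (2,3) (2,3)
{TWe} → row (2,1) (2,1) (2,1) (2,1) (2,1) (2,1) (2,3) (2,3) (2,3) (2,3) (2,3) (2,3)
{HSb, HSe} → row (2,5) (2,5) (2,5) (2,5) (2,5) (2,5) (1,0) (1,0) (2,-3) (2,-3) (5,-1) (5,-1)
{HEb, HEe} → row (2,5) (2,5) (2,5) (2,5) (2,5) (2,5) (-3,4) (-3,4) (-3,4) (-3,4) (-3,4) (-3,4)
{HWb, HWe} → row (2,5) (2,5) (2,5) (2,5) (2,5) (2,5) (2,3) (2,3) (2,3) (2,3) (2,3) (2,3)
That's 9 distinct rows out of 12 strategies.

9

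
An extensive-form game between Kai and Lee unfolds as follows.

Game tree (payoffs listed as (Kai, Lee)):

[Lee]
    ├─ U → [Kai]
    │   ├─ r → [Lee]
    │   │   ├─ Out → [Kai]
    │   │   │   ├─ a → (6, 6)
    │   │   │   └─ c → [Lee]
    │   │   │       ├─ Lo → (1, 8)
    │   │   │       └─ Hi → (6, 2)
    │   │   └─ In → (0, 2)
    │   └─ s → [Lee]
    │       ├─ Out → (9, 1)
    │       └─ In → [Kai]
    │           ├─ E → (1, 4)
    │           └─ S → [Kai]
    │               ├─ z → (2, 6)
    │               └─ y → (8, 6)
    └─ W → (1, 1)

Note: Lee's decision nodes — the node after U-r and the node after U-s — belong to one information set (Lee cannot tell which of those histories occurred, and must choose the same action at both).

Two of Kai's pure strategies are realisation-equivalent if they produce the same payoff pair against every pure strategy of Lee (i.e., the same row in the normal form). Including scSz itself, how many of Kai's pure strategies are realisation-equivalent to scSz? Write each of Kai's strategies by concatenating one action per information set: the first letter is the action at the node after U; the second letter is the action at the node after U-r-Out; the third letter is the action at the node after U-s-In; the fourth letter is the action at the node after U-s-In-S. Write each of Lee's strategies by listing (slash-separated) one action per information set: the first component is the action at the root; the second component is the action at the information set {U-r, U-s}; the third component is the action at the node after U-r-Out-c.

Row for scSz (columns U/Out/Lo, U/Out/Hi, U/In/Lo, U/In/Hi, W/Out/Lo, W/Out/Hi, W/In/Lo, W/In/Hi): (9,1) (9,1) (2,6) (2,6) (1,1) (1,1) (1,1) (1,1).
Under scSz, Kai's choice at the node after U-r-Out can never be reached regardless of what Lee does, so varying those choices leaves every outcome unchanged.
Holding the reachable choices fixed and varying the unreachable one freely already gives 2 equivalent strategies.
No other strategy reproduces this row, so those 2 are the full class: saSz, scSz.

2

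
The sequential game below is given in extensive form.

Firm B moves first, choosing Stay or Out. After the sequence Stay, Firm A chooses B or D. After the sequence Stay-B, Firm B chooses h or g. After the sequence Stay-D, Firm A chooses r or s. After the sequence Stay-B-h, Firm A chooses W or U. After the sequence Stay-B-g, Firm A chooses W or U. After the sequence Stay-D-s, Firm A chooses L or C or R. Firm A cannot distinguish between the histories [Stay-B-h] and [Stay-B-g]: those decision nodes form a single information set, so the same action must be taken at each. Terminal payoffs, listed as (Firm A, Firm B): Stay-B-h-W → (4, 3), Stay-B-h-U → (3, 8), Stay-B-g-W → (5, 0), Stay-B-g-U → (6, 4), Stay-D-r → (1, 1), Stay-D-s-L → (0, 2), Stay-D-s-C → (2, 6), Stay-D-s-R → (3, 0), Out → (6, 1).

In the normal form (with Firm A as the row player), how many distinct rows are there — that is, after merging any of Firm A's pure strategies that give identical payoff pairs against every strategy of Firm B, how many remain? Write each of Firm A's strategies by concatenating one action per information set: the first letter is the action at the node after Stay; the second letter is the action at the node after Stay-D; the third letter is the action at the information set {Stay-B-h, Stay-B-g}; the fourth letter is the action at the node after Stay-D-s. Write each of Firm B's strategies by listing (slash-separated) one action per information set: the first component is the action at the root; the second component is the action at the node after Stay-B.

Firm A has 24 pure strategies: BrWL, BrWC, BrWR, BrUL, BrUC, BrUR, BsWL, BsWC, BsWR, BsUL, BsUC, BsUR, DrWL, DrWC, DrWR, DrUL, DrUC, DrUR, DsWL, DsWC, DsWR, DsUL, DsUC, DsUR. Columns: Stay/h, Stay/g, Out/h, Out/g.
{BrWL, BrWC, BrWR, BsWL, BsWC, BsWR} → row (4,3) (5,0) (6,1) (6,1)
{BrUL, BrUC, BrUR, BsUL, BsUC, BsUR} → row (3,8) (6,4) (6,1) (6,1)
{DrWL, DrWC, DrWR, DrUL, DrUC, DrUR} → row (1,1) (1,1) (6,1) (6,1)
{DsWL, DsUL} → row (0,2) (0,2) (6,1) (6,1)
{DsWC, DsUC} → row (2,6) (2,6) (6,1) (6,1)
{DsWR, DsUR} → row (3,0) (3,0) (6,1) (6,1)
That's 6 distinct rows out of 24 strategies.

6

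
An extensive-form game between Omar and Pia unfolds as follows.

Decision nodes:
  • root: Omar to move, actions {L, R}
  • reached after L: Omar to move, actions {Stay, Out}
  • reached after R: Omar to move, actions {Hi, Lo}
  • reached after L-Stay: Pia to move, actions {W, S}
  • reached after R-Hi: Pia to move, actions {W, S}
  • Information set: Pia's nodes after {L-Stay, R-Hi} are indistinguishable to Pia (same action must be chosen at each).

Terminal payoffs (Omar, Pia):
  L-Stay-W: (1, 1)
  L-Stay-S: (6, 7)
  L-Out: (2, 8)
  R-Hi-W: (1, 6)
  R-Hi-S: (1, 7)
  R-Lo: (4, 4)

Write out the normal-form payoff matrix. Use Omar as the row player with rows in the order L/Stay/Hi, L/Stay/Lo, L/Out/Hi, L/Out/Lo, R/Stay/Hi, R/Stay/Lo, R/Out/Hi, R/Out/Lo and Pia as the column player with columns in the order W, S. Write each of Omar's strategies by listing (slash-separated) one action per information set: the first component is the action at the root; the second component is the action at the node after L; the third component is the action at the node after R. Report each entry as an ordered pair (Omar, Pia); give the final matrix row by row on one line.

Row L/Stay/Hi: W→(1,1), S→(6,7)
Row L/Stay/Lo: W→(1,1), S→(6,7)
Row L/Out/Hi: W→(2,8), S→(2,8)
Row L/Out/Lo: W→(2,8), S→(2,8)
Row R/Stay/Hi: W→(1,6), S→(1,7)
Row R/Stay/Lo: W→(4,4), S→(4,4)
Row R/Out/Hi: W→(1,6), S→(1,7)
Row R/Out/Lo: W→(4,4), S→(4,4)

L/Stay/Hi: (1,1) (6,7) | L/Stay/Lo: (1,1) (6,7) | L/Out/Hi: (2,8) (2,8) | L/Out/Lo: (2,8) (2,8) | R/Stay/Hi: (1,6) (1,7) | R/Stay/Lo: (4,4) (4,4) | R/Out/Hi: (1,6) (1,7) | R/Out/Lo: (4,4) (4,4)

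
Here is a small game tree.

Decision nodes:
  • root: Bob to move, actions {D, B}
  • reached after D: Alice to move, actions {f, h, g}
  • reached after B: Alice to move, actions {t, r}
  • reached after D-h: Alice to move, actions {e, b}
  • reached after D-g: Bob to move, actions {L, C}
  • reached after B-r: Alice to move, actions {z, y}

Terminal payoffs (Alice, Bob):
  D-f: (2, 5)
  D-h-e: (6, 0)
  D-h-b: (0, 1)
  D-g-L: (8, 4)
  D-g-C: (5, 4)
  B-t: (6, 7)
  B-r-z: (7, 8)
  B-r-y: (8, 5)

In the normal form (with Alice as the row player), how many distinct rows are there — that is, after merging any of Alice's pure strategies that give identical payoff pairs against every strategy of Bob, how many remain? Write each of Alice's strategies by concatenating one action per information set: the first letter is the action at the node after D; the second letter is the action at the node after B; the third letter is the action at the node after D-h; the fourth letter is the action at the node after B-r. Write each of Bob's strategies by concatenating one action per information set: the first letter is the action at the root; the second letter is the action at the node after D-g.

Alice has 24 pure strategies: ftez, ftey, ftbz, ftby, frez, frey, frbz, frby, htez, htey, htbz, htby, hrez, hrey, hrbz, hrby, gtez, gtey, gtbz, gtby, grez, grey, grbz, grby. Columns: DL, DC, BL, BC.
{ftez, ftey, ftbz, ftby} → row (2,5) (2,5) (6,7) (6,7)
{frez, frbz} → row (2,5) (2,5) (7,8) (7,8)
{frey, frby} → row (2,5) (2,5) (8,5) (8,5)
{htez, htey} → row (6,0) (6,0) (6,7) (6,7)
{htbz, htby} → row (0,1) (0,1) (6,7) (6,7)
{hrez} → row (6,0) (6,0) (7,8) (7,8)
{hrey} → row (6,0) (6,0) (8,5) (8,5)
{hrbz} → row (0,1) (0,1) (7,8) (7,8)
{hrby} → row (0,1) (0,1) (8,5) (8,5)
{gtez, gtey, gtbz, gtby} → row (8,4) (5,4) (6,7) (6,7)
{grez, grbz} → row (8,4) (5,4) (7,8) (7,8)
{grey, grby} → row (8,4) (5,4) (8,5) (8,5)
That's 12 distinct rows out of 24 strategies.

12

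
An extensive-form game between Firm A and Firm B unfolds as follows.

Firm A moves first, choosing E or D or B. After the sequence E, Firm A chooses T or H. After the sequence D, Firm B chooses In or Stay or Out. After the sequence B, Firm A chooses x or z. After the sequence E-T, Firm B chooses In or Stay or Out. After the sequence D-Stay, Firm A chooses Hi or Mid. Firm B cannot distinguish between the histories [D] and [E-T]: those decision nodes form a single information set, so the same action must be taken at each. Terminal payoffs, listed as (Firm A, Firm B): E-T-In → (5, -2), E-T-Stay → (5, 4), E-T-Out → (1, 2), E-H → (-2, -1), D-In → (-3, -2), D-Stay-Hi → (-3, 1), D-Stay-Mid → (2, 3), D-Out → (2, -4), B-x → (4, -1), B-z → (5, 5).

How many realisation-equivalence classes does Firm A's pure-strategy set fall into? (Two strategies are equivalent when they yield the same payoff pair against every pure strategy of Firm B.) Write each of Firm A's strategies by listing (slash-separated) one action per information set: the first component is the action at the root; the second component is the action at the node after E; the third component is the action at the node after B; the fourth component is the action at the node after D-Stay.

6

Firm A has 24 pure strategies: E/T/x/Hi, E/T/x/Mid, E/T/z/Hi, E/T/z/Mid, E/H/x/Hi, E/H/x/Mid, E/H/z/Hi, E/H/z/Mid, D/T/x/Hi, D/T/x/Mid, D/T/z/Hi, D/T/z/Mid, D/H/x/Hi, D/H/x/Mid, D/H/z/Hi, D/H/z/Mid, B/T/x/Hi, B/T/x/Mid, B/T/z/Hi, B/T/z/Mid, B/H/x/Hi, B/H/x/Mid, B/H/z/Hi, B/H/z/Mid. Columns: In, Stay, Out.
{E/T/x/Hi, E/T/x/Mid, E/T/z/Hi, E/T/z/Mid} → row (5,-2) (5,4) (1,2)
{E/H/x/Hi, E/H/x/Mid, E/H/z/Hi, E/H/z/Mid} → row (-2,-1) (-2,-1) (-2,-1)
{D/T/x/Hi, D/T/z/Hi, D/H/x/Hi, D/H/z/Hi} → row (-3,-2) (-3,1) (2,-4)
{D/T/x/Mid, D/T/z/Mid, D/H/x/Mid, D/H/z/Mid} → row (-3,-2) (2,3) (2,-4)
{B/T/x/Hi, B/T/x/Mid, B/H/x/Hi, B/H/x/Mid} → row (4,-1) (4,-1) (4,-1)
{B/T/z/Hi, B/T/z/Mid, B/H/z/Hi, B/H/z/Mid} → row (5,5) (5,5) (5,5)
That's 6 distinct rows out of 24 strategies.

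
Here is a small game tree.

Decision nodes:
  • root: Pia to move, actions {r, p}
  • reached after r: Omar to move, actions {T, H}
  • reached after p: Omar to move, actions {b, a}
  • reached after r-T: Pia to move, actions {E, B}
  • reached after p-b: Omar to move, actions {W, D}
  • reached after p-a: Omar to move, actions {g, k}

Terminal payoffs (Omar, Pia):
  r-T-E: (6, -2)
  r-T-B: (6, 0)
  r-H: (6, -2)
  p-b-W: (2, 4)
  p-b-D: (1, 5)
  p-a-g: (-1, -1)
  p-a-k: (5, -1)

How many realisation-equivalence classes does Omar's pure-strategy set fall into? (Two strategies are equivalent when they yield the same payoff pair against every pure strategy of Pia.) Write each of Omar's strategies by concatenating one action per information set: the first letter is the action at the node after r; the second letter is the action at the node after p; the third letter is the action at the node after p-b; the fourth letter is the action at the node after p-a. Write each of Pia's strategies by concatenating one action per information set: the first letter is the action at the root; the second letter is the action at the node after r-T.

8

Omar has 16 pure strategies: TbWg, TbWk, TbDg, TbDk, TaWg, TaWk, TaDg, TaDk, HbWg, HbWk, HbDg, HbDk, HaWg, HaWk, HaDg, HaDk. Columns: rE, rB, pE, pB.
{TbWg, TbWk} → row (6,-2) (6,0) (2,4) (2,4)
{TbDg, TbDk} → row (6,-2) (6,0) (1,5) (1,5)
{TaWg, TaDg} → row (6,-2) (6,0) (-1,-1) (-1,-1)
{TaWk, TaDk} → row (6,-2) (6,0) (5,-1) (5,-1)
{HbWg, HbWk} → row (6,-2) (6,-2) (2,4) (2,4)
{HbDg, HbDk} → row (6,-2) (6,-2) (1,5) (1,5)
{HaWg, HaDg} → row (6,-2) (6,-2) (-1,-1) (-1,-1)
{HaWk, HaDk} → row (6,-2) (6,-2) (5,-1) (5,-1)
That's 8 distinct rows out of 16 strategies.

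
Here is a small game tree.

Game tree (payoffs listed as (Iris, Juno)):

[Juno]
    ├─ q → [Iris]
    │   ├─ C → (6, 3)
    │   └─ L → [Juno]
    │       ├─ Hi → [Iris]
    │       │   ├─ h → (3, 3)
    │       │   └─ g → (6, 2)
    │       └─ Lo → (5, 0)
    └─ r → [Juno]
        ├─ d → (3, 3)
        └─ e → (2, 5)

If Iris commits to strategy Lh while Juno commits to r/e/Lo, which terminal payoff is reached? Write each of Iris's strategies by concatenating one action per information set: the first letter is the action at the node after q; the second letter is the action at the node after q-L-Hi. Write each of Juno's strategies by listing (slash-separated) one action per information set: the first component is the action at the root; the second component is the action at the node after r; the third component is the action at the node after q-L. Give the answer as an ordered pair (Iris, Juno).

(2, 5)

Trace the play path from the root:
  Juno plays r
  Juno plays e at [r]
→ terminal payoff (2, 5).
(Iris's choice at the node after q is never reached on this path, so it doesn't affect the outcome.)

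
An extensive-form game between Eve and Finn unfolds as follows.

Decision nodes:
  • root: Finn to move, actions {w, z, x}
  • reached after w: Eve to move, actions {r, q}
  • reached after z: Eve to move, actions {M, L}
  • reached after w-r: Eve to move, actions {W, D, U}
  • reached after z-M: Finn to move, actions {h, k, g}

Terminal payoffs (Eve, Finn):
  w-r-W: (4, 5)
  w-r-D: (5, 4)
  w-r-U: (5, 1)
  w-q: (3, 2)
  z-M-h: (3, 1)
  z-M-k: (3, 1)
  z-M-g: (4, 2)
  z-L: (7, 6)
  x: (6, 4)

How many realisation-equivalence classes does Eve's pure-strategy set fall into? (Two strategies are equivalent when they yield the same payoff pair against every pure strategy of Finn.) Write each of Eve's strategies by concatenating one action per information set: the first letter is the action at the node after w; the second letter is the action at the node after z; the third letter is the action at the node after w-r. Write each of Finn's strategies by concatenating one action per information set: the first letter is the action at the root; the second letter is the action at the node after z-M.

Eve has 12 pure strategies: rMW, rMD, rMU, rLW, rLD, rLU, qMW, qMD, qMU, qLW, qLD, qLU. Columns: wh, wk, wg, zh, zk, zg, xh, xk, xg.
{rMW} → row (4,5) (4,5) (4,5) (3,1) (3,1) (4,2) (6,4) (6,4) (6,4)
{rMD} → row (5,4) (5,4) (5,4) (3,1) (3,1) (4,2) (6,4) (6,4) (6,4)
{rMU} → row (5,1) (5,1) (5,1) (3,1) (3,1) (4,2) (6,4) (6,4) (6,4)
{rLW} → row (4,5) (4,5) (4,5) (7,6) (7,6) (7,6) (6,4) (6,4) (6,4)
{rLD} → row (5,4) (5,4) (5,4) (7,6) (7,6) (7,6) (6,4) (6,4) (6,4)
{rLU} → row (5,1) (5,1) (5,1) (7,6) (7,6) (7,6) (6,4) (6,4) (6,4)
{qMW, qMD, qMU} → row (3,2) (3,2) (3,2) (3,1) (3,1) (4,2) (6,4) (6,4) (6,4)
{qLW, qLD, qLU} → row (3,2) (3,2) (3,2) (7,6) (7,6) (7,6) (6,4) (6,4) (6,4)
That's 8 distinct rows out of 12 strategies.

8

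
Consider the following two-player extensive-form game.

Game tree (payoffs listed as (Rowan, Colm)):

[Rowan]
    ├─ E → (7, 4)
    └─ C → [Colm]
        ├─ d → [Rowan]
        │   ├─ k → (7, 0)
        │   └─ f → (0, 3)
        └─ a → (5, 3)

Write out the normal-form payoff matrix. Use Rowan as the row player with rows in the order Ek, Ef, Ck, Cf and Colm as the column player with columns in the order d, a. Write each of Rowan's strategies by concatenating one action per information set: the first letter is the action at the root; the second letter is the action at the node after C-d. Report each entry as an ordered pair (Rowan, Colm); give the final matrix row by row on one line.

Row Ek: d→(7,4), a→(7,4)
Row Ef: d→(7,4), a→(7,4)
Row Ck: d→(7,0), a→(5,3)
Row Cf: d→(0,3), a→(5,3)

Ek: (7,4) (7,4) | Ef: (7,4) (7,4) | Ck: (7,0) (5,3) | Cf: (0,3) (5,3)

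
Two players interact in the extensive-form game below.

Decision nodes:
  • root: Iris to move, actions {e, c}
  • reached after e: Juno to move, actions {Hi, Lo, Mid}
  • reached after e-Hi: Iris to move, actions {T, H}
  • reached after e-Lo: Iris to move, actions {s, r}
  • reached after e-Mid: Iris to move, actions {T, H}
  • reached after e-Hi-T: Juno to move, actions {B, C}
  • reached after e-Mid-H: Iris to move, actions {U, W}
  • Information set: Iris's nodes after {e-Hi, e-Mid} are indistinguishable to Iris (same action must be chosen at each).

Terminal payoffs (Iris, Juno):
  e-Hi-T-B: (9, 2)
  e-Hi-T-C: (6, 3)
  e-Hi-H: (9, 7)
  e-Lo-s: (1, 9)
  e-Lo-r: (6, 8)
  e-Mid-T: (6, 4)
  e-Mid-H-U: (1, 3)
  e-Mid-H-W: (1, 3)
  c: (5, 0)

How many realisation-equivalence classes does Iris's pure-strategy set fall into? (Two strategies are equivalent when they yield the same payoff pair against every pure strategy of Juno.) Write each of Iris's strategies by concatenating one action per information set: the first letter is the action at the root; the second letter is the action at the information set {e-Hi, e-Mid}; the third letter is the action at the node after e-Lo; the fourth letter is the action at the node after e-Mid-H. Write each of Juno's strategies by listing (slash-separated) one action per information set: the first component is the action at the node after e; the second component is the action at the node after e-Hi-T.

Iris has 16 pure strategies: eTsU, eTsW, eTrU, eTrW, eHsU, eHsW, eHrU, eHrW, cTsU, cTsW, cTrU, cTrW, cHsU, cHsW, cHrU, cHrW. Columns: Hi/B, Hi/C, Lo/B, Lo/C, Mid/B, Mid/C.
{eTsU, eTsW} → row (9,2) (6,3) (1,9) (1,9) (6,4) (6,4)
{eTrU, eTrW} → row (9,2) (6,3) (6,8) (6,8) (6,4) (6,4)
{eHsU, eHsW} → row (9,7) (9,7) (1,9) (1,9) (1,3) (1,3)
{eHrU, eHrW} → row (9,7) (9,7) (6,8) (6,8) (1,3) (1,3)
{cTsU, cTsW, cTrU, cTrW, cHsU, cHsW, cHrU, cHrW} → row (5,0) (5,0) (5,0) (5,0) (5,0) (5,0)
That's 5 distinct rows out of 16 strategies.

5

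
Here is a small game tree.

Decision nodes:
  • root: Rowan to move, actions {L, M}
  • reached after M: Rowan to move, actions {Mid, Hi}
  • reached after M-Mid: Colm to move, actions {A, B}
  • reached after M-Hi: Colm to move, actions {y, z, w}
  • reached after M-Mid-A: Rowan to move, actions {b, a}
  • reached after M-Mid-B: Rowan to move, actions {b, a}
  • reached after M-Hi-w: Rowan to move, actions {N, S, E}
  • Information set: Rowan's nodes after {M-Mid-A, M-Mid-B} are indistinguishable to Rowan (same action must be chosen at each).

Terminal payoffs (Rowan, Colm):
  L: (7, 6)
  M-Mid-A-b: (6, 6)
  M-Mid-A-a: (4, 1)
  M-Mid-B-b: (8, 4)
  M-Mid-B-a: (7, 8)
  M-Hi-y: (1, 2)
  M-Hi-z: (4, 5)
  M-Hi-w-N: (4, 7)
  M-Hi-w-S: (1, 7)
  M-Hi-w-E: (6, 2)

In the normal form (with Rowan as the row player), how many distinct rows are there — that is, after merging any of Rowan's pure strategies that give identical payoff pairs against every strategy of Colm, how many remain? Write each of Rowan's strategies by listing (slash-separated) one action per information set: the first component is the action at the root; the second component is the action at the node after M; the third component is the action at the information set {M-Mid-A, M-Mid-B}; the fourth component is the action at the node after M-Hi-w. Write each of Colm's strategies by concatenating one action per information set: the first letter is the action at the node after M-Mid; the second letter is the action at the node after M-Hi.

Rowan has 24 pure strategies: L/Mid/b/N, L/Mid/b/S, L/Mid/b/E, L/Mid/a/N, L/Mid/a/S, L/Mid/a/E, L/Hi/b/N, L/Hi/b/S, L/Hi/b/E, L/Hi/a/N, L/Hi/a/S, L/Hi/a/E, M/Mid/b/N, M/Mid/b/S, M/Mid/b/E, M/Mid/a/N, M/Mid/a/S, M/Mid/a/E, M/Hi/b/N, M/Hi/b/S, M/Hi/b/E, M/Hi/a/N, M/Hi/a/S, M/Hi/a/E. Columns: Ay, Az, Aw, By, Bz, Bw.
{L/Mid/b/N, L/Mid/b/S, L/Mid/b/E, L/Mid/a/N, L/Mid/a/S, L/Mid/a/E, L/Hi/b/N, L/Hi/b/S, L/Hi/b/E, L/Hi/a/N, L/Hi/a/S, L/Hi/a/E} → row (7,6) (7,6) (7,6) (7,6) (7,6) (7,6)
{M/Mid/b/N, M/Mid/b/S, M/Mid/b/E} → row (6,6) (6,6) (6,6) (8,4) (8,4) (8,4)
{M/Mid/a/N, M/Mid/a/S, M/Mid/a/E} → row (4,1) (4,1) (4,1) (7,8) (7,8) (7,8)
{M/Hi/b/N, M/Hi/a/N} → row (1,2) (4,5) (4,7) (1,2) (4,5) (4,7)
{M/Hi/b/S, M/Hi/a/S} → row (1,2) (4,5) (1,7) (1,2) (4,5) (1,7)
{M/Hi/b/E, M/Hi/a/E} → row (1,2) (4,5) (6,2) (1,2) (4,5) (6,2)
That's 6 distinct rows out of 24 strategies.

6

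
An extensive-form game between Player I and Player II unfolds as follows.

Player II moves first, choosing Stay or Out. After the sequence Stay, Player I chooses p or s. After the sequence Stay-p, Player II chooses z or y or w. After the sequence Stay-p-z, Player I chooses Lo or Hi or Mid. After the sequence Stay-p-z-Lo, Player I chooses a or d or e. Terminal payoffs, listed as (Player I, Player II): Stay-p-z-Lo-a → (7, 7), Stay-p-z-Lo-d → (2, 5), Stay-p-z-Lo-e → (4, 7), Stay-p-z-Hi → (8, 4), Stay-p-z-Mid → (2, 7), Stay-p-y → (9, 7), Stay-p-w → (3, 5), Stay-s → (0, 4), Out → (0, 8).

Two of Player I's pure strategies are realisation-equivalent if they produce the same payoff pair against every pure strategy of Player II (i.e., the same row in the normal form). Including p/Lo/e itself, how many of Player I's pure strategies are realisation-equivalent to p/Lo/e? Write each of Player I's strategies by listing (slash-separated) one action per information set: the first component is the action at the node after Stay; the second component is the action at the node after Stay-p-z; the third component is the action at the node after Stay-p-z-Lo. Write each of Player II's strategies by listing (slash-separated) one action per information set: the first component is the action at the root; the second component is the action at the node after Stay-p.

Row for p/Lo/e (columns Stay/z, Stay/y, Stay/w, Out/z, Out/y, Out/w): (4,7) (9,7) (3,5) (0,8) (0,8) (0,8).
Every one of Player I's information sets is on the play path for some reply by Player II when Player I follows p/Lo/e.
Changing the action at any of them therefore changes at least one column, so only p/Lo/e itself gives this row.

1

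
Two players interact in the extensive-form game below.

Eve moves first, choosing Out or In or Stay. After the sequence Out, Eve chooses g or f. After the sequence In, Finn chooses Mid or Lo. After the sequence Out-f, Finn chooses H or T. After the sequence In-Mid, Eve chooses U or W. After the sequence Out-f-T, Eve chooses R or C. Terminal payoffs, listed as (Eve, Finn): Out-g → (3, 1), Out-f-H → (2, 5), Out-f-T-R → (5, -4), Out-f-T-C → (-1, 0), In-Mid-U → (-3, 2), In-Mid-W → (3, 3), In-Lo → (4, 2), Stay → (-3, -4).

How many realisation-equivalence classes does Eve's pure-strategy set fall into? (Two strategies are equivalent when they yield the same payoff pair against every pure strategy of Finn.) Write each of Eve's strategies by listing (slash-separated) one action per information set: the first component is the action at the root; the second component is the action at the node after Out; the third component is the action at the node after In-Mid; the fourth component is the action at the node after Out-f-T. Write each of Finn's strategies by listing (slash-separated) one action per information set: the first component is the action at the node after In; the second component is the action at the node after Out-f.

6

Eve has 24 pure strategies: Out/g/U/R, Out/g/U/C, Out/g/W/R, Out/g/W/C, Out/f/U/R, Out/f/U/C, Out/f/W/R, Out/f/W/C, In/g/U/R, In/g/U/C, In/g/W/R, In/g/W/C, In/f/U/R, In/f/U/C, In/f/W/R, In/f/W/C, Stay/g/U/R, Stay/g/U/C, Stay/g/W/R, Stay/g/W/C, Stay/f/U/R, Stay/f/U/C, Stay/f/W/R, Stay/f/W/C. Columns: Mid/H, Mid/T, Lo/H, Lo/T.
{Out/g/U/R, Out/g/U/C, Out/g/W/R, Out/g/W/C} → row (3,1) (3,1) (3,1) (3,1)
{Out/f/U/R, Out/f/W/R} → row (2,5) (5,-4) (2,5) (5,-4)
{Out/f/U/C, Out/f/W/C} → row (2,5) (-1,0) (2,5) (-1,0)
{In/g/U/R, In/g/U/C, In/f/U/R, In/f/U/C} → row (-3,2) (-3,2) (4,2) (4,2)
{In/g/W/R, In/g/W/C, In/f/W/R, In/f/W/C} → row (3,3) (3,3) (4,2) (4,2)
{Stay/g/U/R, Stay/g/U/C, Stay/g/W/R, Stay/g/W/C, Stay/f/U/R, Stay/f/U/C, Stay/f/W/R, Stay/f/W/C} → row (-3,-4) (-3,-4) (-3,-4) (-3,-4)
That's 6 distinct rows out of 24 strategies.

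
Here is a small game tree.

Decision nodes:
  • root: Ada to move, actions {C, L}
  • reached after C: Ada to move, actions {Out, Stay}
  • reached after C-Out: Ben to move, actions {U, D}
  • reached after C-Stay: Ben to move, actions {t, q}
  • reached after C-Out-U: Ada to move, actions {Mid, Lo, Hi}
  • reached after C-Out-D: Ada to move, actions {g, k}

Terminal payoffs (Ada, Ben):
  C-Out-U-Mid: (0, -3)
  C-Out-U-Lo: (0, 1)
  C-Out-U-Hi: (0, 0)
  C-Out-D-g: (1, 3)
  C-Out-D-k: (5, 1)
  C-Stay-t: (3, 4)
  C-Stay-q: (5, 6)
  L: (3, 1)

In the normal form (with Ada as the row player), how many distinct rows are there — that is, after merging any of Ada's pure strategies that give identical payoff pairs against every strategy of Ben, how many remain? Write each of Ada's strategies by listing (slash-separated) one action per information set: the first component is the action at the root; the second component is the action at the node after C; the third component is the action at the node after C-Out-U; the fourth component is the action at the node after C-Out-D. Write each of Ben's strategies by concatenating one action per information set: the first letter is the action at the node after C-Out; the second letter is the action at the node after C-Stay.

8

Ada has 24 pure strategies: C/Out/Mid/g, C/Out/Mid/k, C/Out/Lo/g, C/Out/Lo/k, C/Out/Hi/g, C/Out/Hi/k, C/Stay/Mid/g, C/Stay/Mid/k, C/Stay/Lo/g, C/Stay/Lo/k, C/Stay/Hi/g, C/Stay/Hi/k, L/Out/Mid/g, L/Out/Mid/k, L/Out/Lo/g, L/Out/Lo/k, L/Out/Hi/g, L/Out/Hi/k, L/Stay/Mid/g, L/Stay/Mid/k, L/Stay/Lo/g, L/Stay/Lo/k, L/Stay/Hi/g, L/Stay/Hi/k. Columns: Ut, Uq, Dt, Dq.
{C/Out/Mid/g} → row (0,-3) (0,-3) (1,3) (1,3)
{C/Out/Mid/k} → row (0,-3) (0,-3) (5,1) (5,1)
{C/Out/Lo/g} → row (0,1) (0,1) (1,3) (1,3)
{C/Out/Lo/k} → row (0,1) (0,1) (5,1) (5,1)
{C/Out/Hi/g} → row (0,0) (0,0) (1,3) (1,3)
{C/Out/Hi/k} → row (0,0) (0,0) (5,1) (5,1)
{C/Stay/Mid/g, C/Stay/Mid/k, C/Stay/Lo/g, C/Stay/Lo/k, C/Stay/Hi/g, C/Stay/Hi/k} → row (3,4) (5,6) (3,4) (5,6)
{L/Out/Mid/g, L/Out/Mid/k, L/Out/Lo/g, L/Out/Lo/k, L/Out/Hi/g, L/Out/Hi/k, L/Stay/Mid/g, L/Stay/Mid/k, L/Stay/Lo/g, L/Stay/Lo/k, L/Stay/Hi/g, L/Stay/Hi/k} → row (3,1) (3,1) (3,1) (3,1)
That's 8 distinct rows out of 24 strategies.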